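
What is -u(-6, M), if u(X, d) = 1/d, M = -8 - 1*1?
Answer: 1/9 ≈ 0.11111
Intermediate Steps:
M = -9 (M = -8 - 1 = -9)
-u(-6, M) = -1/(-9) = -1*(-1/9) = 1/9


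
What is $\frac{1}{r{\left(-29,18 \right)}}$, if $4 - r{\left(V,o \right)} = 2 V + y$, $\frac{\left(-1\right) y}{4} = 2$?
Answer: $\frac{1}{70} \approx 0.014286$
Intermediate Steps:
$y = -8$ ($y = \left(-4\right) 2 = -8$)
$r{\left(V,o \right)} = 12 - 2 V$ ($r{\left(V,o \right)} = 4 - \left(2 V - 8\right) = 4 - \left(-8 + 2 V\right) = 12 - 2 V$)
$\frac{1}{r{\left(-29,18 \right)}} = \frac{1}{12 - -58} = \frac{1}{12 + 58} = \frac{1}{70}$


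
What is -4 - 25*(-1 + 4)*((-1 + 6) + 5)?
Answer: -754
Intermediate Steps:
-4 - 25*(-1 + 4)*((-1 + 6) + 5) = -4 - 75*(5 + 5) = -4 - 75*10 = -4 - 25*30 = -4 - 750 = -754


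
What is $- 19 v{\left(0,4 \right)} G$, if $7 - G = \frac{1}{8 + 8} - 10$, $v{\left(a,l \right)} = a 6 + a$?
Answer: $0$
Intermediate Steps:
$v{\left(a,l \right)} = 7 a$ ($v{\left(a,l \right)} = 6 a + a = 7 a$)
$G = \frac{271}{16}$ ($G = 7 - \left(\frac{1}{8 + 8} - 10\right) = 7 - \left(\frac{1}{16} - 10\right) = 7 - - \frac{159}{16} = 7 + \frac{159}{16} = \frac{271}{16} \approx 16.938$)
$- 19 v{\left(0,4 \right)} G = - 19 \cdot 7 \cdot 0 \cdot \frac{271}{16} = \left(-19\right) 0 \cdot \frac{271}{16} = 0 \cdot \frac{271}{16} = 0$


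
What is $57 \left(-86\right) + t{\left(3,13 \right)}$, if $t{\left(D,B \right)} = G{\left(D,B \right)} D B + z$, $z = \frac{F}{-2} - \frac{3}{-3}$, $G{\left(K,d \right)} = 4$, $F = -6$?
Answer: $-4742$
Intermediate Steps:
$z = 4$ ($z = - \frac{6}{-2} - \frac{3}{-3} = \left(-6\right) \left(- \frac{1}{2}\right) - -1 = 3 + 1 = 4$)
$t{\left(D,B \right)} = 4 + 4 B D$ ($t{\left(D,B \right)} = 4 D B + 4 = 4 B D + 4 = 4 + 4 B D$)
$57 \left(-86\right) + t{\left(3,13 \right)} = 57 \left(-86\right) + \left(4 + 4 \cdot 13 \cdot 3\right) = -4902 + \left(4 + 156\right) = -4902 + 160 = -4742$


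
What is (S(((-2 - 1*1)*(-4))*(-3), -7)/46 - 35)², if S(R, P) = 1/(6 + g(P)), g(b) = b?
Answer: 2595321/2116 ≈ 1226.5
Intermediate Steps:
S(R, P) = 1/(6 + P)
(S(((-2 - 1*1)*(-4))*(-3), -7)/46 - 35)² = (1/((6 - 7)*46) - 35)² = ((1/46)/(-1) - 35)² = (-1*1/46 - 35)² = (-1/46 - 35)² = (-1611/46)² = 2595321/2116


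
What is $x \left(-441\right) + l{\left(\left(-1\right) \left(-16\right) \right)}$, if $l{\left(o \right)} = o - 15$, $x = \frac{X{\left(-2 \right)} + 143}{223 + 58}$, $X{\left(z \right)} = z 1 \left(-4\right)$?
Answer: $- \frac{66310}{281} \approx -235.98$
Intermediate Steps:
$X{\left(z \right)} = - 4 z$ ($X{\left(z \right)} = z \left(-4\right) = - 4 z$)
$x = \frac{151}{281}$ ($x = \frac{\left(-4\right) \left(-2\right) + 143}{223 + 58} = \frac{8 + 143}{281} = 151 \cdot \frac{1}{281} = \frac{151}{281} \approx 0.53737$)
$l{\left(o \right)} = -15 + o$
$x \left(-441\right) + l{\left(\left(-1\right) \left(-16\right) \right)} = \frac{151}{281} \left(-441\right) - -1 = - \frac{66591}{281} + \left(-15 + 16\right) = - \frac{66591}{281} + 1 = - \frac{66310}{281}$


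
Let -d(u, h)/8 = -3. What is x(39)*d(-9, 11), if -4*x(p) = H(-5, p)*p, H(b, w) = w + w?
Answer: -18252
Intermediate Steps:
H(b, w) = 2*w
d(u, h) = 24 (d(u, h) = -8*(-3) = 24)
x(p) = -p²/2 (x(p) = -2*p*p/4 = -p²/2)
x(39)*d(-9, 11) = -½*39²*24 = -½*1521*24 = -1521/2*24 = -18252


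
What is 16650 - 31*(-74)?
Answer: 18944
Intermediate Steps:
16650 - 31*(-74) = 16650 - 1*(-2294) = 16650 + 2294 = 18944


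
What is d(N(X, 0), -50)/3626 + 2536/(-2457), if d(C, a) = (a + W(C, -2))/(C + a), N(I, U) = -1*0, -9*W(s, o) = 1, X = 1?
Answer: -65664811/63636300 ≈ -1.0319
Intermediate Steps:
W(s, o) = -1/9 (W(s, o) = -1/9*1 = -1/9)
N(I, U) = 0
d(C, a) = (-1/9 + a)/(C + a) (d(C, a) = (a - 1/9)/(C + a) = (-1/9 + a)/(C + a))
d(N(X, 0), -50)/3626 + 2536/(-2457) = ((-1/9 - 50)/(0 - 50))/3626 + 2536/(-2457) = (-451/9/(-50))*(1/3626) + 2536*(-1/2457) = -1/50*(-451/9)*(1/3626) - 2536/2457 = (451/450)*(1/3626) - 2536/2457 = 451/1631700 - 2536/2457 = -65664811/63636300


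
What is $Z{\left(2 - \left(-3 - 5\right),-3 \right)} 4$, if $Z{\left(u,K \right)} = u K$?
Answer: $-120$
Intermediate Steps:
$Z{\left(u,K \right)} = K u$
$Z{\left(2 - \left(-3 - 5\right),-3 \right)} 4 = - 3 \left(2 - \left(-3 - 5\right)\right) 4 = - 3 \left(2 - -8\right) 4 = - 3 \left(2 + 8\right) 4 = \left(-3\right) 10 \cdot 4 = \left(-30\right) 4 = -120$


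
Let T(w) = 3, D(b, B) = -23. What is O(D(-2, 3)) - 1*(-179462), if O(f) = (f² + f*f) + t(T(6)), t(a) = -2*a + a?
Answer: 180517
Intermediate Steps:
t(a) = -a
O(f) = -3 + 2*f² (O(f) = (f² + f*f) - 1*3 = (f² + f²) - 3 = 2*f² - 3 = -3 + 2*f²)
O(D(-2, 3)) - 1*(-179462) = (-3 + 2*(-23)²) - 1*(-179462) = (-3 + 2*529) + 179462 = (-3 + 1058) + 179462 = 1055 + 179462 = 180517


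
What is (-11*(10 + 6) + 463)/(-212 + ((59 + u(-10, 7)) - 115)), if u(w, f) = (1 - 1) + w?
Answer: -287/278 ≈ -1.0324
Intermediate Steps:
u(w, f) = w (u(w, f) = 0 + w = w)
(-11*(10 + 6) + 463)/(-212 + ((59 + u(-10, 7)) - 115)) = (-11*(10 + 6) + 463)/(-212 + ((59 - 10) - 115)) = (-11*16 + 463)/(-212 + (49 - 115)) = (-176 + 463)/(-212 - 66) = 287/(-278) = 287*(-1/278) = -287/278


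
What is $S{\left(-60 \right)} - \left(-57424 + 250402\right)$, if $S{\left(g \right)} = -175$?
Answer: $-193153$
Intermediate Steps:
$S{\left(-60 \right)} - \left(-57424 + 250402\right) = -175 - \left(-57424 + 250402\right) = -175 - 192978 = -193153$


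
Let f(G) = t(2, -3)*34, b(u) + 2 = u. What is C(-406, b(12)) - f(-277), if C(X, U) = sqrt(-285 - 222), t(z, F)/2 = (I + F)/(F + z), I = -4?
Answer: -476 + 13*I*sqrt(3) ≈ -476.0 + 22.517*I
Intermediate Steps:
b(u) = -2 + u
t(z, F) = 2*(-4 + F)/(F + z) (t(z, F) = 2*((-4 + F)/(F + z)) = 2*(-4 + F)/(F + z))
C(X, U) = 13*I*sqrt(3) (C(X, U) = sqrt(-507) = 13*I*sqrt(3))
f(G) = 476 (f(G) = (2*(-4 - 3)/(-3 + 2))*34 = (2*(-7)/(-1))*34 = (2*(-1)*(-7))*34 = 14*34 = 476)
C(-406, b(12)) - f(-277) = 13*I*sqrt(3) - 1*476 = 13*I*sqrt(3) - 476 = -476 + 13*I*sqrt(3)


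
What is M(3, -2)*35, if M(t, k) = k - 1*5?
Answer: -245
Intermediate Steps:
M(t, k) = -5 + k (M(t, k) = k - 5 = -5 + k)
M(3, -2)*35 = (-5 - 2)*35 = -7*35 = -245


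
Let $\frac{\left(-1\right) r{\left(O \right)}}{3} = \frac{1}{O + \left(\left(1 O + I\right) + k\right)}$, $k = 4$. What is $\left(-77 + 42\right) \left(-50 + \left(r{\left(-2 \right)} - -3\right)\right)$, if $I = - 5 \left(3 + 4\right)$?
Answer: $1642$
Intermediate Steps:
$I = -35$ ($I = \left(-5\right) 7 = -35$)
$r{\left(O \right)} = - \frac{3}{-31 + 2 O}$ ($r{\left(O \right)} = - \frac{3}{O + \left(\left(1 O - 35\right) + 4\right)} = - \frac{3}{O + \left(\left(O - 35\right) + 4\right)} = - \frac{3}{O + \left(\left(-35 + O\right) + 4\right)} = - \frac{3}{O + \left(-31 + O\right)} = - \frac{3}{-31 + 2 O}$)
$\left(-77 + 42\right) \left(-50 + \left(r{\left(-2 \right)} - -3\right)\right) = \left(-77 + 42\right) \left(-50 - \left(-3 + \frac{3}{-31 + 2 \left(-2\right)}\right)\right) = - 35 \left(-50 + \left(- \frac{3}{-31 - 4} + 3\right)\right) = - 35 \left(-50 + \left(- \frac{3}{-35} + 3\right)\right) = - 35 \left(-50 + \left(\left(-3\right) \left(- \frac{1}{35}\right) + 3\right)\right) = - 35 \left(-50 + \left(\frac{3}{35} + 3\right)\right) = - 35 \left(-50 + \frac{108}{35}\right) = \left(-35\right) \left(- \frac{1642}{35}\right) = 1642$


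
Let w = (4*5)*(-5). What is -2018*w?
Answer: 201800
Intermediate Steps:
w = -100 (w = 20*(-5) = -100)
-2018*w = -2018*(-100) = 201800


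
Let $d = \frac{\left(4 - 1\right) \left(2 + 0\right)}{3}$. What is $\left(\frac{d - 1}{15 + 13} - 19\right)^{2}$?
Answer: $\frac{281961}{784} \approx 359.64$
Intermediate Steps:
$d = 2$ ($d = 3 \cdot 2 \cdot \frac{1}{3} = 6 \cdot \frac{1}{3} = 2$)
$\left(\frac{d - 1}{15 + 13} - 19\right)^{2} = \left(\frac{2 - 1}{15 + 13} - 19\right)^{2} = \left(1 \cdot \frac{1}{28} - 19\right)^{2} = \left(\frac{1}{28} - 19\right)^{2} = \left(- \frac{531}{28}\right)^{2} = \frac{281961}{784}$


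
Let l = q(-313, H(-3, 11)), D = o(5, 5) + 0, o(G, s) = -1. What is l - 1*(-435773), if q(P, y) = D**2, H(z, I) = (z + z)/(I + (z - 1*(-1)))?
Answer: 435774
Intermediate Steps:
H(z, I) = 2*z/(1 + I + z) (H(z, I) = (2*z)/(I + (z + 1)) = (2*z)/(I + (1 + z)) = (2*z)/(1 + I + z) = 2*z/(1 + I + z))
D = -1 (D = -1 + 0 = -1)
q(P, y) = 1 (q(P, y) = (-1)**2 = 1)
l = 1
l - 1*(-435773) = 1 - 1*(-435773) = 1 + 435773 = 435774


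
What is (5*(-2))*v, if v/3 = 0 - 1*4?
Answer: 120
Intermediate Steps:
v = -12 (v = 3*(0 - 1*4) = 3*(0 - 4) = 3*(-4) = -12)
(5*(-2))*v = (5*(-2))*(-12) = -10*(-12) = 120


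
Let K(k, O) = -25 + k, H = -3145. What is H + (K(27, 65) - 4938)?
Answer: -8081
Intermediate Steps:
H + (K(27, 65) - 4938) = -3145 + ((-25 + 27) - 4938) = -3145 + (2 - 4938) = -3145 - 4936 = -8081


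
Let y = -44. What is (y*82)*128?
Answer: -461824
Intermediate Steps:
(y*82)*128 = -44*82*128 = -3608*128 = -461824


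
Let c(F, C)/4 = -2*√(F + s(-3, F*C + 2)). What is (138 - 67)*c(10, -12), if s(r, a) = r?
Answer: -568*√7 ≈ -1502.8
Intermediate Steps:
c(F, C) = -8*√(-3 + F) (c(F, C) = 4*(-2*√(F - 3)) = 4*(-2*√(-3 + F)) = -8*√(-3 + F))
(138 - 67)*c(10, -12) = (138 - 67)*(-8*√(-3 + 10)) = 71*(-8*√7) = -568*√7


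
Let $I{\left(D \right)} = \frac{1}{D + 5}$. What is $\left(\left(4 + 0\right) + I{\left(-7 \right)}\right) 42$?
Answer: $147$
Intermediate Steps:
$I{\left(D \right)} = \frac{1}{5 + D}$
$\left(\left(4 + 0\right) + I{\left(-7 \right)}\right) 42 = \left(\left(4 + 0\right) + \frac{1}{5 - 7}\right) 42 = \left(4 + \frac{1}{-2}\right) 42 = \left(4 - \frac{1}{2}\right) 42 = \frac{7}{2} \cdot 42 = 147$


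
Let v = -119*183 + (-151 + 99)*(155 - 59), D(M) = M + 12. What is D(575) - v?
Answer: 27356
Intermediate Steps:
D(M) = 12 + M
v = -26769 (v = -21777 - 52*96 = -21777 - 4992 = -26769)
D(575) - v = (12 + 575) - 1*(-26769) = 587 + 26769 = 27356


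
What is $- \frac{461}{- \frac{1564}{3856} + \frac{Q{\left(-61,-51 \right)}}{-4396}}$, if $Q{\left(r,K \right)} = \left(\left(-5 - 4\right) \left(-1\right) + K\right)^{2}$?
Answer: $\frac{69771428}{122119} \approx 571.34$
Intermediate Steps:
$Q{\left(r,K \right)} = \left(9 + K\right)^{2}$ ($Q{\left(r,K \right)} = \left(\left(-9\right) \left(-1\right) + K\right)^{2} = \left(9 + K\right)^{2}$)
$- \frac{461}{- \frac{1564}{3856} + \frac{Q{\left(-61,-51 \right)}}{-4396}} = - \frac{461}{- \frac{1564}{3856} + \frac{\left(9 - 51\right)^{2}}{-4396}} = - \frac{461}{\left(-1564\right) \frac{1}{3856} + \left(-42\right)^{2} \left(- \frac{1}{4396}\right)} = - \frac{461}{- \frac{391}{964} + 1764 \left(- \frac{1}{4396}\right)} = - \frac{461}{- \frac{391}{964} - \frac{63}{157}} = - \frac{461}{- \frac{122119}{151348}} = \left(-461\right) \left(- \frac{151348}{122119}\right) = \frac{69771428}{122119}$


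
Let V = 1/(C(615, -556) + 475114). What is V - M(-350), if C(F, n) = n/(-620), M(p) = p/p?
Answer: -73642654/73642809 ≈ -1.0000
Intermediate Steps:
M(p) = 1
C(F, n) = -n/620 (C(F, n) = n*(-1/620) = -n/620)
V = 155/73642809 (V = 1/(-1/620*(-556) + 475114) = 1/(139/155 + 475114) = 1/(73642809/155) = 155/73642809 ≈ 2.1048e-6)
V - M(-350) = 155/73642809 - 1*1 = 155/73642809 - 1 = -73642654/73642809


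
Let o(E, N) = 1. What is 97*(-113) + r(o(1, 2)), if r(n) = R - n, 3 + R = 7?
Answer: -10958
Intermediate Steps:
R = 4 (R = -3 + 7 = 4)
r(n) = 4 - n
97*(-113) + r(o(1, 2)) = 97*(-113) + (4 - 1*1) = -10961 + (4 - 1) = -10961 + 3 = -10958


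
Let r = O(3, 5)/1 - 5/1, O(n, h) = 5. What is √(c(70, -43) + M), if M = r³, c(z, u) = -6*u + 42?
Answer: 10*√3 ≈ 17.320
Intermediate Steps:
c(z, u) = 42 - 6*u
r = 0 (r = 5/1 - 5/1 = 5*1 - 5*1 = 5 - 5 = 0)
M = 0 (M = 0³ = 0)
√(c(70, -43) + M) = √((42 - 6*(-43)) + 0) = √((42 + 258) + 0) = √(300 + 0) = √300 = 10*√3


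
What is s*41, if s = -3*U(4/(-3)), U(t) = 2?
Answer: -246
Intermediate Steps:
s = -6 (s = -3*2 = -6)
s*41 = -6*41 = -246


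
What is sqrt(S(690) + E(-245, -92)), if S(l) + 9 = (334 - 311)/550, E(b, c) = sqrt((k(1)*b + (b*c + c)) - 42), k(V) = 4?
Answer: sqrt(-108394 + 12100*sqrt(21426))/110 ≈ 11.723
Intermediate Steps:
E(b, c) = sqrt(-42 + c + 4*b + b*c) (E(b, c) = sqrt((4*b + (b*c + c)) - 42) = sqrt((4*b + (c + b*c)) - 42) = sqrt((c + 4*b + b*c) - 42) = sqrt(-42 + c + 4*b + b*c))
S(l) = -4927/550 (S(l) = -9 + (334 - 311)/550 = -9 + 23*(1/550) = -9 + 23/550 = -4927/550)
sqrt(S(690) + E(-245, -92)) = sqrt(-4927/550 + sqrt(-42 - 92 + 4*(-245) - 245*(-92))) = sqrt(-4927/550 + sqrt(-42 - 92 - 980 + 22540)) = sqrt(-4927/550 + sqrt(21426))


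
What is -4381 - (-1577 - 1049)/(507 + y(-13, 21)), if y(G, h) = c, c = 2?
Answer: -2227303/509 ≈ -4375.8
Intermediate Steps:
y(G, h) = 2
-4381 - (-1577 - 1049)/(507 + y(-13, 21)) = -4381 - (-1577 - 1049)/(507 + 2) = -4381 - (-2626)/509 = -4381 - 1*(-2626/509) = -4381 + 2626/509 = -2227303/509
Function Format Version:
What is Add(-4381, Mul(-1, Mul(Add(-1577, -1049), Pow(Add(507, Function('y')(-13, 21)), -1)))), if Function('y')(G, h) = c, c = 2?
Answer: Rational(-2227303, 509) ≈ -4375.8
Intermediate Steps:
Function('y')(G, h) = 2
Add(-4381, Mul(-1, Mul(Add(-1577, -1049), Pow(Add(507, Function('y')(-13, 21)), -1)))) = Add(-4381, Mul(-1, Mul(Add(-1577, -1049), Pow(Add(507, 2), -1)))) = Add(-4381, Mul(-1, Mul(-2626, Pow(509, -1)))) = Add(-4381, Mul(-1, Mul(-2626, Rational(1, 509)))) = Add(-4381, Mul(-1, Rational(-2626, 509))) = Add(-4381, Rational(2626, 509)) = Rational(-2227303, 509)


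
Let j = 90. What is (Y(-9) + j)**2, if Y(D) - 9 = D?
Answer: 8100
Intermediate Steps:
Y(D) = 9 + D
(Y(-9) + j)**2 = ((9 - 9) + 90)**2 = (0 + 90)**2 = 90**2 = 8100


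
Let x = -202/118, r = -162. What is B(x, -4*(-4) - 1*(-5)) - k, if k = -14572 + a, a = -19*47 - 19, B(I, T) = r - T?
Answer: 15301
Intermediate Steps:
x = -101/59 (x = -202*1/118 = -101/59 ≈ -1.7119)
B(I, T) = -162 - T
a = -912 (a = -893 - 19 = -912)
k = -15484 (k = -14572 - 912 = -15484)
B(x, -4*(-4) - 1*(-5)) - k = (-162 - (-4*(-4) - 1*(-5))) - 1*(-15484) = (-162 - (16 + 5)) + 15484 = (-162 - 1*21) + 15484 = (-162 - 21) + 15484 = -183 + 15484 = 15301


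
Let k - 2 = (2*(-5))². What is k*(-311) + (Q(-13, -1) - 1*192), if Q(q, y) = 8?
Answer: -31906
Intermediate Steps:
k = 102 (k = 2 + (2*(-5))² = 2 + (-10)² = 2 + 100 = 102)
k*(-311) + (Q(-13, -1) - 1*192) = 102*(-311) + (8 - 1*192) = -31722 + (8 - 192) = -31722 - 184 = -31906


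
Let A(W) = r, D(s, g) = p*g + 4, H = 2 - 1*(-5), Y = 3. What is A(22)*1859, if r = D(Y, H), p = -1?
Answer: -5577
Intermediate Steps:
H = 7 (H = 2 + 5 = 7)
D(s, g) = 4 - g (D(s, g) = -g + 4 = 4 - g)
r = -3 (r = 4 - 1*7 = 4 - 7 = -3)
A(W) = -3
A(22)*1859 = -3*1859 = -5577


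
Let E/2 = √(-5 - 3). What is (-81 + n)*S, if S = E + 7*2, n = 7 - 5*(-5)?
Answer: -686 - 196*I*√2 ≈ -686.0 - 277.19*I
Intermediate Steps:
E = 4*I*√2 (E = 2*√(-5 - 3) = 2*√(-8) = 2*(2*I*√2) = 4*I*√2 ≈ 5.6569*I)
n = 32 (n = 7 + 25 = 32)
S = 14 + 4*I*√2 (S = 4*I*√2 + 7*2 = 4*I*√2 + 14 = 14 + 4*I*√2 ≈ 14.0 + 5.6569*I)
(-81 + n)*S = (-81 + 32)*(14 + 4*I*√2) = -49*(14 + 4*I*√2) = -686 - 196*I*√2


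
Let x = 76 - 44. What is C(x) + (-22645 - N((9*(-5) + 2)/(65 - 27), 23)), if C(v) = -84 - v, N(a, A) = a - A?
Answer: -864001/38 ≈ -22737.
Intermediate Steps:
x = 32
C(x) + (-22645 - N((9*(-5) + 2)/(65 - 27), 23)) = (-84 - 1*32) + (-22645 - ((9*(-5) + 2)/(65 - 27) - 1*23)) = (-84 - 32) + (-22645 - ((-45 + 2)/38 - 23)) = -116 + (-22645 - (-43*1/38 - 23)) = -116 + (-22645 - (-43/38 - 23)) = -116 + (-22645 - 1*(-917/38)) = -116 + (-22645 + 917/38) = -116 - 859593/38 = -864001/38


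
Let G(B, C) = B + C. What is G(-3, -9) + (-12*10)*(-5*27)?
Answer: 16188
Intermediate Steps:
G(-3, -9) + (-12*10)*(-5*27) = (-3 - 9) + (-12*10)*(-5*27) = -12 - 120*(-135) = -12 + 16200 = 16188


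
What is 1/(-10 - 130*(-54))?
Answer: 1/7010 ≈ 0.00014265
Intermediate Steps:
1/(-10 - 130*(-54)) = 1/(-10 + 7020) = 1/7010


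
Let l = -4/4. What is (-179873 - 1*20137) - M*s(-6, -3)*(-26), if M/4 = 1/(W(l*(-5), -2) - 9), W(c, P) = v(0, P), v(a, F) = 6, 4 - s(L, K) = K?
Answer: -600758/3 ≈ -2.0025e+5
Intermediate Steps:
s(L, K) = 4 - K
l = -1 (l = -4*1/4 = -1)
W(c, P) = 6
M = -4/3 (M = 4/(6 - 9) = 4/(-3) = 4*(-1/3) = -4/3 ≈ -1.3333)
(-179873 - 1*20137) - M*s(-6, -3)*(-26) = (-179873 - 1*20137) - (-4*(4 - 1*(-3))/3)*(-26) = (-179873 - 20137) - (-4*(4 + 3)/3)*(-26) = -200010 - (-4/3*7)*(-26) = -200010 - (-28)*(-26)/3 = -200010 - 1*728/3 = -200010 - 728/3 = -600758/3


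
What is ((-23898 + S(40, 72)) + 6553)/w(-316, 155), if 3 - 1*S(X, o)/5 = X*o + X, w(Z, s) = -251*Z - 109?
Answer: -310/769 ≈ -0.40312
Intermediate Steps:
w(Z, s) = -109 - 251*Z
S(X, o) = 15 - 5*X - 5*X*o (S(X, o) = 15 - 5*(X*o + X) = 15 - 5*(X + X*o) = 15 + (-5*X - 5*X*o) = 15 - 5*X - 5*X*o)
((-23898 + S(40, 72)) + 6553)/w(-316, 155) = ((-23898 + (15 - 5*40 - 5*40*72)) + 6553)/(-109 - 251*(-316)) = ((-23898 + (15 - 200 - 14400)) + 6553)/(-109 + 79316) = ((-23898 - 14585) + 6553)/79207 = (-38483 + 6553)*(1/79207) = -31930*1/79207 = -310/769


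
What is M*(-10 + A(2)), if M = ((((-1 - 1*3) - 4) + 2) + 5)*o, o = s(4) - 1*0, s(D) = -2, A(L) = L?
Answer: -16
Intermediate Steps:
o = -2 (o = -2 - 1*0 = -2 + 0 = -2)
M = 2 (M = ((((-1 - 1*3) - 4) + 2) + 5)*(-2) = ((((-1 - 3) - 4) + 2) + 5)*(-2) = (((-4 - 4) + 2) + 5)*(-2) = ((-8 + 2) + 5)*(-2) = (-6 + 5)*(-2) = -1*(-2) = 2)
M*(-10 + A(2)) = 2*(-10 + 2) = 2*(-8) = -16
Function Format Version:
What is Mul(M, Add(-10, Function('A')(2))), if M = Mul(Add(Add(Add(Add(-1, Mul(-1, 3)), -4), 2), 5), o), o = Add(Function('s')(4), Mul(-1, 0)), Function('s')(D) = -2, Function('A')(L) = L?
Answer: -16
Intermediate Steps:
o = -2 (o = Add(-2, Mul(-1, 0)) = Add(-2, 0) = -2)
M = 2 (M = Mul(Add(Add(Add(Add(-1, Mul(-1, 3)), -4), 2), 5), -2) = Mul(Add(Add(Add(Add(-1, -3), -4), 2), 5), -2) = Mul(Add(Add(Add(-4, -4), 2), 5), -2) = Mul(Add(Add(-8, 2), 5), -2) = Mul(Add(-6, 5), -2) = Mul(-1, -2) = 2)
Mul(M, Add(-10, Function('A')(2))) = Mul(2, Add(-10, 2)) = Mul(2, -8) = -16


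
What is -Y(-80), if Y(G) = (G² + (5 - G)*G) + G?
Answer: 480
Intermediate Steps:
Y(G) = G + G² + G*(5 - G) (Y(G) = (G² + G*(5 - G)) + G = G + G² + G*(5 - G))
-Y(-80) = -6*(-80) = -1*(-480) = 480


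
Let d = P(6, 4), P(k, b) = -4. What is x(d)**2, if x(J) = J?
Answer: 16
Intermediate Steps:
d = -4
x(d)**2 = (-4)**2 = 16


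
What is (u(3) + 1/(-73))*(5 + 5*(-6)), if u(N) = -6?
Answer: 10975/73 ≈ 150.34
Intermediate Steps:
(u(3) + 1/(-73))*(5 + 5*(-6)) = (-6 + 1/(-73))*(5 + 5*(-6)) = (-6 - 1/73)*(5 - 30) = -439/73*(-25) = 10975/73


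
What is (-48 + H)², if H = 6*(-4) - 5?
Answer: 5929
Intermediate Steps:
H = -29 (H = -24 - 5 = -29)
(-48 + H)² = (-48 - 29)² = (-77)² = 5929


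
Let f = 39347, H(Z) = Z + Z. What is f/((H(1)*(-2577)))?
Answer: -39347/5154 ≈ -7.6343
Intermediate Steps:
H(Z) = 2*Z
f/((H(1)*(-2577))) = 39347/(((2*1)*(-2577))) = 39347/((2*(-2577))) = 39347/(-5154) = 39347*(-1/5154) = -39347/5154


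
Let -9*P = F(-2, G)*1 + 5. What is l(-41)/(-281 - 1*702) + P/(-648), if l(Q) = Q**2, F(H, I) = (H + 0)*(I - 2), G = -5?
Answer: -9784915/5732856 ≈ -1.7068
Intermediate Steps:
F(H, I) = H*(-2 + I)
P = -19/9 (P = -(-2*(-2 - 5)*1 + 5)/9 = -(-2*(-7)*1 + 5)/9 = -(14*1 + 5)/9 = -(14 + 5)/9 = -1/9*19 = -19/9 ≈ -2.1111)
l(-41)/(-281 - 1*702) + P/(-648) = (-41)**2/(-281 - 1*702) - 19/9/(-648) = 1681/(-281 - 702) - 19/9*(-1/648) = 1681/(-983) + 19/5832 = 1681*(-1/983) + 19/5832 = -1681/983 + 19/5832 = -9784915/5732856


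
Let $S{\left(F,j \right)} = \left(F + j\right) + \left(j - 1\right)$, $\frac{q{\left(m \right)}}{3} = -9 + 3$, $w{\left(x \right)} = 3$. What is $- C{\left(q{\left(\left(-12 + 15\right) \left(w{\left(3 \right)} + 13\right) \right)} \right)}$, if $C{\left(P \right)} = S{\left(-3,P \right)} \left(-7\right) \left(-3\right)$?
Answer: $840$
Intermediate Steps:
$q{\left(m \right)} = -18$ ($q{\left(m \right)} = 3 \left(-9 + 3\right) = 3 \left(-6\right) = -18$)
$S{\left(F,j \right)} = -1 + F + 2 j$ ($S{\left(F,j \right)} = \left(F + j\right) + \left(-1 + j\right) = -1 + F + 2 j$)
$C{\left(P \right)} = -84 + 42 P$ ($C{\left(P \right)} = \left(-1 - 3 + 2 P\right) \left(-7\right) \left(-3\right) = \left(-4 + 2 P\right) \left(-7\right) \left(-3\right) = \left(28 - 14 P\right) \left(-3\right) = -84 + 42 P$)
$- C{\left(q{\left(\left(-12 + 15\right) \left(w{\left(3 \right)} + 13\right) \right)} \right)} = - (-84 + 42 \left(-18\right)) = - (-84 - 756) = \left(-1\right) \left(-840\right) = 840$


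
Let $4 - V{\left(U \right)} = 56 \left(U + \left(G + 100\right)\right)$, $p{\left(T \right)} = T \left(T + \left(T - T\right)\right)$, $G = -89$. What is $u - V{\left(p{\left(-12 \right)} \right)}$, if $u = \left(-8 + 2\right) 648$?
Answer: $4788$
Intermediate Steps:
$p{\left(T \right)} = T^{2}$ ($p{\left(T \right)} = T \left(T + 0\right) = T T = T^{2}$)
$V{\left(U \right)} = -612 - 56 U$ ($V{\left(U \right)} = 4 - 56 \left(U + \left(-89 + 100\right)\right) = 4 - 56 \left(U + 11\right) = 4 - 56 \left(11 + U\right) = 4 - \left(616 + 56 U\right) = -612 - 56 U$)
$u = -3888$ ($u = \left(-6\right) 648 = -3888$)
$u - V{\left(p{\left(-12 \right)} \right)} = -3888 - \left(-612 - 56 \left(-12\right)^{2}\right) = -3888 - \left(-612 - 8064\right) = -3888 - -8676 = -3888 + 8676 = 4788$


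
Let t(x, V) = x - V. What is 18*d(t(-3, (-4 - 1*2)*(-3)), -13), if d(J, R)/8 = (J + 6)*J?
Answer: 45360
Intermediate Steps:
d(J, R) = 8*J*(6 + J) (d(J, R) = 8*((J + 6)*J) = 8*((6 + J)*J) = 8*(J*(6 + J)) = 8*J*(6 + J))
18*d(t(-3, (-4 - 1*2)*(-3)), -13) = 18*(8*(-3 - (-4 - 1*2)*(-3))*(6 + (-3 - (-4 - 1*2)*(-3)))) = 18*(8*(-3 - (-4 - 2)*(-3))*(6 + (-3 - (-4 - 2)*(-3)))) = 18*(8*(-3 - (-6)*(-3))*(6 + (-3 - (-6)*(-3)))) = 18*(8*(-3 - 1*18)*(6 + (-3 - 1*18))) = 18*(8*(-3 - 18)*(6 + (-3 - 18))) = 18*(8*(-21)*(6 - 21)) = 18*(8*(-21)*(-15)) = 18*2520 = 45360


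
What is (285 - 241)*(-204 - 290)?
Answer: -21736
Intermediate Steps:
(285 - 241)*(-204 - 290) = 44*(-494) = -21736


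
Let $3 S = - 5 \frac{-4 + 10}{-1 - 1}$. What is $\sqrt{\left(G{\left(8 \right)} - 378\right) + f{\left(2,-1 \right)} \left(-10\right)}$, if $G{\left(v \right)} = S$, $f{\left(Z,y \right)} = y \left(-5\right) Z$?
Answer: $i \sqrt{473} \approx 21.749 i$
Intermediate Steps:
$f{\left(Z,y \right)} = - 5 Z y$ ($f{\left(Z,y \right)} = - 5 y Z = - 5 Z y$)
$S = 5$ ($S = \frac{\left(-5\right) \frac{-4 + 10}{-1 - 1}}{3} = \frac{\left(-5\right) \frac{6}{-2}}{3} = \frac{\left(-5\right) 6 \left(- \frac{1}{2}\right)}{3} = \frac{\left(-5\right) \left(-3\right)}{3} = \frac{1}{3} \cdot 15 = 5$)
$G{\left(v \right)} = 5$
$\sqrt{\left(G{\left(8 \right)} - 378\right) + f{\left(2,-1 \right)} \left(-10\right)} = \sqrt{\left(5 - 378\right) + \left(-5\right) 2 \left(-1\right) \left(-10\right)} = \sqrt{-373 + 10 \left(-10\right)} = \sqrt{-373 - 100} = \sqrt{-473} = i \sqrt{473}$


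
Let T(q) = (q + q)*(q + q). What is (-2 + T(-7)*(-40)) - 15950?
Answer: -23792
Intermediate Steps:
T(q) = 4*q**2 (T(q) = (2*q)*(2*q) = 4*q**2)
(-2 + T(-7)*(-40)) - 15950 = (-2 + (4*(-7)**2)*(-40)) - 15950 = (-2 + (4*49)*(-40)) - 15950 = (-2 + 196*(-40)) - 15950 = (-2 - 7840) - 15950 = -7842 - 15950 = -23792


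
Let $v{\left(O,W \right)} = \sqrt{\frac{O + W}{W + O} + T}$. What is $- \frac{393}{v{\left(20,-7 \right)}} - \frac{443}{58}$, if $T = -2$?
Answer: $- \frac{443}{58} + 393 i \approx -7.6379 + 393.0 i$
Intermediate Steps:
$v{\left(O,W \right)} = i$ ($v{\left(O,W \right)} = \sqrt{\frac{O + W}{W + O} - 2} = \sqrt{\frac{O + W}{O + W} - 2} = \sqrt{1 - 2} = \sqrt{-1} = i$)
$- \frac{393}{v{\left(20,-7 \right)}} - \frac{443}{58} = - \frac{393}{i} - \frac{443}{58} = - 393 \left(- i\right) - \frac{443}{58} = 393 i - \frac{443}{58} = - \frac{443}{58} + 393 i$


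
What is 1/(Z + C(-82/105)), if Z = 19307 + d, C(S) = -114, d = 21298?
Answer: 1/40491 ≈ 2.4697e-5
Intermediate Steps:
Z = 40605 (Z = 19307 + 21298 = 40605)
1/(Z + C(-82/105)) = 1/(40605 - 114) = 1/40491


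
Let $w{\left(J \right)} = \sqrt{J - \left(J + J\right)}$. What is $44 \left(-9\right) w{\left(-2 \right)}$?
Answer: $- 396 \sqrt{2} \approx -560.03$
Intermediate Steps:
$w{\left(J \right)} = \sqrt{- J}$ ($w{\left(J \right)} = \sqrt{J - 2 J} = \sqrt{- J}$)
$44 \left(-9\right) w{\left(-2 \right)} = 44 \left(-9\right) \sqrt{\left(-1\right) \left(-2\right)} = - 396 \sqrt{2}$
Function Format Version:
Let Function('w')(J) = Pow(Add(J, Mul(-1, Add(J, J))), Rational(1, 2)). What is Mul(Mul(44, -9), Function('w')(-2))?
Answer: Mul(-396, Pow(2, Rational(1, 2))) ≈ -560.03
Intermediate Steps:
Function('w')(J) = Pow(Mul(-1, J), Rational(1, 2)) (Function('w')(J) = Pow(Add(J, Mul(-1, Mul(2, J))), Rational(1, 2)) = Pow(Add(J, Mul(-2, J)), Rational(1, 2)) = Pow(Mul(-1, J), Rational(1, 2)))
Mul(Mul(44, -9), Function('w')(-2)) = Mul(Mul(44, -9), Pow(Mul(-1, -2), Rational(1, 2))) = Mul(-396, Pow(2, Rational(1, 2)))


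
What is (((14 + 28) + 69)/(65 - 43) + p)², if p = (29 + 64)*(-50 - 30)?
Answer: 26754817761/484 ≈ 5.5279e+7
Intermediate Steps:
p = -7440 (p = 93*(-80) = -7440)
(((14 + 28) + 69)/(65 - 43) + p)² = (((14 + 28) + 69)/(65 - 43) - 7440)² = ((42 + 69)/22 - 7440)² = (111*(1/22) - 7440)² = (111/22 - 7440)² = (-163569/22)² = 26754817761/484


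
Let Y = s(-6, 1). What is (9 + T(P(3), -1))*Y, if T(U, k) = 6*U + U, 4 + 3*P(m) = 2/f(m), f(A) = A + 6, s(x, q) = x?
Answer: -10/9 ≈ -1.1111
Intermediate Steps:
f(A) = 6 + A
P(m) = -4/3 + 2/(3*(6 + m)) (P(m) = -4/3 + (2/(6 + m))/3 = -4/3 + 2/(3*(6 + m)))
T(U, k) = 7*U
Y = -6
(9 + T(P(3), -1))*Y = (9 + 7*(2*(-11 - 2*3)/(3*(6 + 3))))*(-6) = (9 + 7*((⅔)*(-11 - 6)/9))*(-6) = (9 + 7*((⅔)*(⅑)*(-17)))*(-6) = (9 + 7*(-34/27))*(-6) = (9 - 238/27)*(-6) = (5/27)*(-6) = -10/9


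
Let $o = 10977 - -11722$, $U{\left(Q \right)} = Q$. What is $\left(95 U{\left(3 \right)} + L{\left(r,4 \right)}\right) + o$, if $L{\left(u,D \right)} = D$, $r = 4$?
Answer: $22988$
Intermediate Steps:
$o = 22699$ ($o = 10977 + 11722 = 22699$)
$\left(95 U{\left(3 \right)} + L{\left(r,4 \right)}\right) + o = \left(95 \cdot 3 + 4\right) + 22699 = \left(285 + 4\right) + 22699 = 289 + 22699 = 22988$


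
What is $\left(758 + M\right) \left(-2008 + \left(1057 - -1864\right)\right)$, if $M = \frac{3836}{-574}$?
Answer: $\frac{28124052}{41} \approx 6.8595 \cdot 10^{5}$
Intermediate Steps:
$M = - \frac{274}{41}$ ($M = 3836 \left(- \frac{1}{574}\right) = - \frac{274}{41} \approx -6.6829$)
$\left(758 + M\right) \left(-2008 + \left(1057 - -1864\right)\right) = \left(758 - \frac{274}{41}\right) \left(-2008 + \left(1057 - -1864\right)\right) = \frac{30804 \left(-2008 + \left(1057 + 1864\right)\right)}{41} = \frac{30804 \left(-2008 + 2921\right)}{41} = \frac{30804}{41} \cdot 913 = \frac{28124052}{41}$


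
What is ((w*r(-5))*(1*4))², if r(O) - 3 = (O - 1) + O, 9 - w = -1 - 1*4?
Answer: 200704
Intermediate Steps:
w = 14 (w = 9 - (-1 - 1*4) = 9 - (-1 - 4) = 9 - 1*(-5) = 9 + 5 = 14)
r(O) = 2 + 2*O (r(O) = 3 + ((O - 1) + O) = 3 + ((-1 + O) + O) = 3 + (-1 + 2*O) = 2 + 2*O)
((w*r(-5))*(1*4))² = ((14*(2 + 2*(-5)))*(1*4))² = ((14*(2 - 10))*4)² = ((14*(-8))*4)² = (-112*4)² = (-448)² = 200704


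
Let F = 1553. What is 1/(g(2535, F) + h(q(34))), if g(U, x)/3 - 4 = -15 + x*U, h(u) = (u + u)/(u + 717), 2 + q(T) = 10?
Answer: 725/8562635716 ≈ 8.4670e-8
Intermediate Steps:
q(T) = 8 (q(T) = -2 + 10 = 8)
h(u) = 2*u/(717 + u) (h(u) = (2*u)/(717 + u) = 2*u/(717 + u))
g(U, x) = -33 + 3*U*x (g(U, x) = 12 + 3*(-15 + x*U) = 12 + 3*(-15 + U*x) = 12 + (-45 + 3*U*x) = -33 + 3*U*x)
1/(g(2535, F) + h(q(34))) = 1/((-33 + 3*2535*1553) + 2*8/(717 + 8)) = 1/((-33 + 11810565) + 2*8/725) = 1/(11810532 + 2*8*(1/725)) = 1/(11810532 + 16/725) = 1/(8562635716/725) = 725/8562635716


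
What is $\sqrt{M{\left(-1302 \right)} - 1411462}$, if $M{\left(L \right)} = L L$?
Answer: $\sqrt{283742} \approx 532.67$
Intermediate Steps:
$M{\left(L \right)} = L^{2}$
$\sqrt{M{\left(-1302 \right)} - 1411462} = \sqrt{\left(-1302\right)^{2} - 1411462} = \sqrt{1695204 - 1411462} = \sqrt{283742}$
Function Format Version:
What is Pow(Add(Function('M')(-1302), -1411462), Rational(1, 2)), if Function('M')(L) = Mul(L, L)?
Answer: Pow(283742, Rational(1, 2)) ≈ 532.67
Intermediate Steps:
Function('M')(L) = Pow(L, 2)
Pow(Add(Function('M')(-1302), -1411462), Rational(1, 2)) = Pow(Add(Pow(-1302, 2), -1411462), Rational(1, 2)) = Pow(Add(1695204, -1411462), Rational(1, 2)) = Pow(283742, Rational(1, 2))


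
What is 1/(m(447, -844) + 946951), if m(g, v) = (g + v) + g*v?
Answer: 1/569286 ≈ 1.7566e-6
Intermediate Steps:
m(g, v) = g + v + g*v
1/(m(447, -844) + 946951) = 1/((447 - 844 + 447*(-844)) + 946951) = 1/((447 - 844 - 377268) + 946951) = 1/(-377665 + 946951) = 1/569286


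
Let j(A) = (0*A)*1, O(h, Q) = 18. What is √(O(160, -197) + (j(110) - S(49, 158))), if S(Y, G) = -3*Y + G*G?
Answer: I*√24799 ≈ 157.48*I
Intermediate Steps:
S(Y, G) = G² - 3*Y (S(Y, G) = -3*Y + G² = G² - 3*Y)
j(A) = 0 (j(A) = 0*1 = 0)
√(O(160, -197) + (j(110) - S(49, 158))) = √(18 + (0 - (158² - 3*49))) = √(18 + (0 - (24964 - 147))) = √(18 + (0 - 1*24817)) = √(18 + (0 - 24817)) = √(18 - 24817) = √(-24799) = I*√24799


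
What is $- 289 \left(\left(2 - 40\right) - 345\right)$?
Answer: $110687$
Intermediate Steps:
$- 289 \left(\left(2 - 40\right) - 345\right) = - 289 \left(-38 - 345\right) = \left(-289\right) \left(-383\right) = 110687$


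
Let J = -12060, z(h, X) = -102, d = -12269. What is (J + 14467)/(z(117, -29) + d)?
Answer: -2407/12371 ≈ -0.19457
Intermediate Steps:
(J + 14467)/(z(117, -29) + d) = (-12060 + 14467)/(-102 - 12269) = 2407/(-12371) = 2407*(-1/12371) = -2407/12371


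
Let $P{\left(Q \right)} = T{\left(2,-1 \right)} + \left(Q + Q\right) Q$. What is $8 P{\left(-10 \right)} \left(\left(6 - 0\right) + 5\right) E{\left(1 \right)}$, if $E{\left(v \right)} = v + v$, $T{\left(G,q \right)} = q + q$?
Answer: $34848$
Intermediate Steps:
$T{\left(G,q \right)} = 2 q$
$E{\left(v \right)} = 2 v$
$P{\left(Q \right)} = -2 + 2 Q^{2}$ ($P{\left(Q \right)} = 2 \left(-1\right) + \left(Q + Q\right) Q = -2 + 2 Q Q = -2 + 2 Q^{2}$)
$8 P{\left(-10 \right)} \left(\left(6 - 0\right) + 5\right) E{\left(1 \right)} = 8 \left(-2 + 2 \left(-10\right)^{2}\right) \left(\left(6 - 0\right) + 5\right) 2 \cdot 1 = 8 \left(-2 + 2 \cdot 100\right) \left(\left(6 + 0\right) + 5\right) 2 = 8 \left(-2 + 200\right) \left(6 + 5\right) 2 = 8 \cdot 198 \cdot 11 \cdot 2 = 1584 \cdot 22 = 34848$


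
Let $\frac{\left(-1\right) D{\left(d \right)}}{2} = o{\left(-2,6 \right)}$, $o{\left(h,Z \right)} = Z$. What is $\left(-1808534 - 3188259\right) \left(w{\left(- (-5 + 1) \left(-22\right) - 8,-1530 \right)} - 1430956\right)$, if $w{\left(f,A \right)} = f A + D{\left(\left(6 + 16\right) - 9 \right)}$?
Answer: $6416321929784$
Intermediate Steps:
$D{\left(d \right)} = -12$ ($D{\left(d \right)} = \left(-2\right) 6 = -12$)
$w{\left(f,A \right)} = -12 + A f$ ($w{\left(f,A \right)} = f A - 12 = A f - 12 = -12 + A f$)
$\left(-1808534 - 3188259\right) \left(w{\left(- (-5 + 1) \left(-22\right) - 8,-1530 \right)} - 1430956\right) = \left(-1808534 - 3188259\right) \left(\left(-12 - 1530 \left(- (-5 + 1) \left(-22\right) - 8\right)\right) - 1430956\right) = - 4996793 \left(\left(-12 - 1530 \left(\left(-1\right) \left(-4\right) \left(-22\right) - 8\right)\right) - 1430956\right) = - 4996793 \left(\left(-12 - 1530 \left(4 \left(-22\right) - 8\right)\right) - 1430956\right) = - 4996793 \left(\left(-12 - 1530 \left(-88 - 8\right)\right) - 1430956\right) = - 4996793 \left(\left(-12 - -146880\right) - 1430956\right) = - 4996793 \left(\left(-12 + 146880\right) - 1430956\right) = - 4996793 \left(146868 - 1430956\right) = \left(-4996793\right) \left(-1284088\right) = 6416321929784$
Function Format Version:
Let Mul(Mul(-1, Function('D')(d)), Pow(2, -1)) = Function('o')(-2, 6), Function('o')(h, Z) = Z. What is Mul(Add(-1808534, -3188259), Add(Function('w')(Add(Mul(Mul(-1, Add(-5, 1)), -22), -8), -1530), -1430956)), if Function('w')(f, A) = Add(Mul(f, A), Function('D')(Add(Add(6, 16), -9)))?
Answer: 6416321929784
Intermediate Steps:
Function('D')(d) = -12 (Function('D')(d) = Mul(-2, 6) = -12)
Function('w')(f, A) = Add(-12, Mul(A, f)) (Function('w')(f, A) = Add(Mul(f, A), -12) = Add(Mul(A, f), -12) = Add(-12, Mul(A, f)))
Mul(Add(-1808534, -3188259), Add(Function('w')(Add(Mul(Mul(-1, Add(-5, 1)), -22), -8), -1530), -1430956)) = Mul(Add(-1808534, -3188259), Add(Add(-12, Mul(-1530, Add(Mul(Mul(-1, Add(-5, 1)), -22), -8))), -1430956)) = Mul(-4996793, Add(Add(-12, Mul(-1530, Add(Mul(Mul(-1, -4), -22), -8))), -1430956)) = Mul(-4996793, Add(Add(-12, Mul(-1530, Add(Mul(4, -22), -8))), -1430956)) = Mul(-4996793, Add(Add(-12, Mul(-1530, Add(-88, -8))), -1430956)) = Mul(-4996793, Add(Add(-12, Mul(-1530, -96)), -1430956)) = Mul(-4996793, Add(Add(-12, 146880), -1430956)) = Mul(-4996793, Add(146868, -1430956)) = Mul(-4996793, -1284088) = 6416321929784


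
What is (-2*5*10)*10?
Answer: -1000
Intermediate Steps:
(-2*5*10)*10 = -10*10*10 = -100*10 = -1000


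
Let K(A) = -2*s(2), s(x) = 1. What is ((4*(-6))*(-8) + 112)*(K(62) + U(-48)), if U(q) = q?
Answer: -15200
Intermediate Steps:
K(A) = -2 (K(A) = -2*1 = -2)
((4*(-6))*(-8) + 112)*(K(62) + U(-48)) = ((4*(-6))*(-8) + 112)*(-2 - 48) = (-24*(-8) + 112)*(-50) = (192 + 112)*(-50) = 304*(-50) = -15200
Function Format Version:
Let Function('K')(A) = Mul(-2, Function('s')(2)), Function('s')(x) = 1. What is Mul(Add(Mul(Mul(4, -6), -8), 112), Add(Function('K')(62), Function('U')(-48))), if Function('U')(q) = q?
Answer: -15200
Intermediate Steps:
Function('K')(A) = -2 (Function('K')(A) = Mul(-2, 1) = -2)
Mul(Add(Mul(Mul(4, -6), -8), 112), Add(Function('K')(62), Function('U')(-48))) = Mul(Add(Mul(Mul(4, -6), -8), 112), Add(-2, -48)) = Mul(Add(Mul(-24, -8), 112), -50) = Mul(Add(192, 112), -50) = Mul(304, -50) = -15200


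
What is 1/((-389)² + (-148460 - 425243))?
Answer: -1/422382 ≈ -2.3675e-6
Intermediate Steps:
1/((-389)² + (-148460 - 425243)) = 1/(151321 - 573703) = 1/(-422382) = -1/422382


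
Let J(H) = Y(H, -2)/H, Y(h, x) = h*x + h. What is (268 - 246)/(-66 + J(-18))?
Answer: -22/67 ≈ -0.32836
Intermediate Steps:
Y(h, x) = h + h*x
J(H) = -1 (J(H) = (H*(1 - 2))/H = (H*(-1))/H = (-H)/H = -1)
(268 - 246)/(-66 + J(-18)) = (268 - 246)/(-66 - 1) = 22/(-67) = 22*(-1/67) = -22/67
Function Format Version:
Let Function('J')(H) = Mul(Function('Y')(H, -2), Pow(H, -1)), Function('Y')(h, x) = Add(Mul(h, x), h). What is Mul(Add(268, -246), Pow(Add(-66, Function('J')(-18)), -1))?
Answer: Rational(-22, 67) ≈ -0.32836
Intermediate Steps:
Function('Y')(h, x) = Add(h, Mul(h, x))
Function('J')(H) = -1 (Function('J')(H) = Mul(Mul(H, Add(1, -2)), Pow(H, -1)) = Mul(Mul(H, -1), Pow(H, -1)) = Mul(Mul(-1, H), Pow(H, -1)) = -1)
Mul(Add(268, -246), Pow(Add(-66, Function('J')(-18)), -1)) = Mul(Add(268, -246), Pow(Add(-66, -1), -1)) = Mul(22, Pow(-67, -1)) = Mul(22, Rational(-1, 67)) = Rational(-22, 67)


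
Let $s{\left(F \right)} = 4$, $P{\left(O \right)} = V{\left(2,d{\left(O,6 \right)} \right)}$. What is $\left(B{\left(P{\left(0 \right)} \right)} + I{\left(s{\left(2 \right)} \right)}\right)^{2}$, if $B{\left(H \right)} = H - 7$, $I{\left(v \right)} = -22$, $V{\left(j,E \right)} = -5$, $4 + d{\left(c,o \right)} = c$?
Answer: $1156$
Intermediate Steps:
$d{\left(c,o \right)} = -4 + c$
$P{\left(O \right)} = -5$
$B{\left(H \right)} = -7 + H$ ($B{\left(H \right)} = H - 7 = -7 + H$)
$\left(B{\left(P{\left(0 \right)} \right)} + I{\left(s{\left(2 \right)} \right)}\right)^{2} = \left(\left(-7 - 5\right) - 22\right)^{2} = \left(-12 - 22\right)^{2} = \left(-34\right)^{2} = 1156$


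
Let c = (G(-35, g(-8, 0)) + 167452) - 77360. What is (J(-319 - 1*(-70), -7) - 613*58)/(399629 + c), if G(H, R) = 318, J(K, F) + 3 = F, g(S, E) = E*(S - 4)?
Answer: -35564/490039 ≈ -0.072574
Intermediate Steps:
g(S, E) = E*(-4 + S)
J(K, F) = -3 + F
c = 90410 (c = (318 + 167452) - 77360 = 167770 - 77360 = 90410)
(J(-319 - 1*(-70), -7) - 613*58)/(399629 + c) = ((-3 - 7) - 613*58)/(399629 + 90410) = (-10 - 35554)/490039 = -35564*1/490039 = -35564/490039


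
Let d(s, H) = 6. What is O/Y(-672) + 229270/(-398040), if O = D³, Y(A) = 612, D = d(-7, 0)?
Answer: -150935/676668 ≈ -0.22306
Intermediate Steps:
D = 6
O = 216 (O = 6³ = 216)
O/Y(-672) + 229270/(-398040) = 216/612 + 229270/(-398040) = 216*(1/612) + 229270*(-1/398040) = 6/17 - 22927/39804 = -150935/676668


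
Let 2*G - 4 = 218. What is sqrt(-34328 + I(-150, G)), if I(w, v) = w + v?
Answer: I*sqrt(34367) ≈ 185.38*I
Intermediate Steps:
G = 111 (G = 2 + (1/2)*218 = 2 + 109 = 111)
I(w, v) = v + w
sqrt(-34328 + I(-150, G)) = sqrt(-34328 + (111 - 150)) = sqrt(-34328 - 39) = sqrt(-34367) = I*sqrt(34367)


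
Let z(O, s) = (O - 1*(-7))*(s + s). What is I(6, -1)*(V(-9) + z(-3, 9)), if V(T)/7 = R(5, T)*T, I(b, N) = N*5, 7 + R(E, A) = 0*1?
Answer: -2565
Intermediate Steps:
R(E, A) = -7 (R(E, A) = -7 + 0*1 = -7 + 0 = -7)
I(b, N) = 5*N
z(O, s) = 2*s*(7 + O) (z(O, s) = (O + 7)*(2*s) = (7 + O)*(2*s) = 2*s*(7 + O))
V(T) = -49*T (V(T) = 7*(-7*T) = -49*T)
I(6, -1)*(V(-9) + z(-3, 9)) = (5*(-1))*(-49*(-9) + 2*9*(7 - 3)) = -5*(441 + 2*9*4) = -5*(441 + 72) = -5*513 = -2565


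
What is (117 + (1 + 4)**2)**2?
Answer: 20164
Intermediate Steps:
(117 + (1 + 4)**2)**2 = (117 + 5**2)**2 = (117 + 25)**2 = 142**2 = 20164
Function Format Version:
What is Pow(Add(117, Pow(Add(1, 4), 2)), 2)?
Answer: 20164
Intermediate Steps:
Pow(Add(117, Pow(Add(1, 4), 2)), 2) = Pow(Add(117, Pow(5, 2)), 2) = Pow(Add(117, 25), 2) = Pow(142, 2) = 20164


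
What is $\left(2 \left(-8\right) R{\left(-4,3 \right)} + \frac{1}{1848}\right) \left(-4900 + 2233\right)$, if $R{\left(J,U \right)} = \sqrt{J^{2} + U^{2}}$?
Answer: $\frac{18775553}{88} \approx 2.1336 \cdot 10^{5}$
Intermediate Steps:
$\left(2 \left(-8\right) R{\left(-4,3 \right)} + \frac{1}{1848}\right) \left(-4900 + 2233\right) = \left(2 \left(-8\right) \sqrt{\left(-4\right)^{2} + 3^{2}} + \frac{1}{1848}\right) \left(-4900 + 2233\right) = \left(- 16 \sqrt{16 + 9} + \frac{1}{1848}\right) \left(-2667\right) = \left(- 16 \sqrt{25} + \frac{1}{1848}\right) \left(-2667\right) = \left(\left(-16\right) 5 + \frac{1}{1848}\right) \left(-2667\right) = \left(-80 + \frac{1}{1848}\right) \left(-2667\right) = \left(- \frac{147839}{1848}\right) \left(-2667\right) = \frac{18775553}{88}$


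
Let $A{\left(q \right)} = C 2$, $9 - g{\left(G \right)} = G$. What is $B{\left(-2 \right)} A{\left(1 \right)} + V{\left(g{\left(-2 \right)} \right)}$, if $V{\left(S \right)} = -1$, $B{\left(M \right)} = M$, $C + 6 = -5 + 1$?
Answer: $39$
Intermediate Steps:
$C = -10$ ($C = -6 + \left(-5 + 1\right) = -6 - 4 = -10$)
$g{\left(G \right)} = 9 - G$
$A{\left(q \right)} = -20$ ($A{\left(q \right)} = \left(-10\right) 2 = -20$)
$B{\left(-2 \right)} A{\left(1 \right)} + V{\left(g{\left(-2 \right)} \right)} = \left(-2\right) \left(-20\right) - 1 = 40 - 1 = 39$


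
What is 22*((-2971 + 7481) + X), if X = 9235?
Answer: 302390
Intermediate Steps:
22*((-2971 + 7481) + X) = 22*((-2971 + 7481) + 9235) = 22*(4510 + 9235) = 22*13745 = 302390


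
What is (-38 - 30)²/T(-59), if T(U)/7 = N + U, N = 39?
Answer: -1156/35 ≈ -33.029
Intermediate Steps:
T(U) = 273 + 7*U (T(U) = 7*(39 + U) = 273 + 7*U)
(-38 - 30)²/T(-59) = (-38 - 30)²/(273 + 7*(-59)) = (-68)²/(273 - 413) = 4624/(-140) = 4624*(-1/140) = -1156/35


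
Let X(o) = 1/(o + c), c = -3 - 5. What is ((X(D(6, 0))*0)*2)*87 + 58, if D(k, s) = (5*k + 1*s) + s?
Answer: 58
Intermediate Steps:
D(k, s) = 2*s + 5*k (D(k, s) = (5*k + s) + s = (s + 5*k) + s = 2*s + 5*k)
c = -8
X(o) = 1/(-8 + o) (X(o) = 1/(o - 8) = 1/(-8 + o))
((X(D(6, 0))*0)*2)*87 + 58 = ((0/(-8 + (2*0 + 5*6)))*2)*87 + 58 = ((0/(-8 + (0 + 30)))*2)*87 + 58 = ((0/(-8 + 30))*2)*87 + 58 = ((0/22)*2)*87 + 58 = (((1/22)*0)*2)*87 + 58 = (0*2)*87 + 58 = 0*87 + 58 = 0 + 58 = 58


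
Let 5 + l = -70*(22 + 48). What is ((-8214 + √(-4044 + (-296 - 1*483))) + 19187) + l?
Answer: 6068 + I*√4823 ≈ 6068.0 + 69.448*I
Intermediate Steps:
l = -4905 (l = -5 - 70*(22 + 48) = -5 - 70*70 = -5 - 4900 = -4905)
((-8214 + √(-4044 + (-296 - 1*483))) + 19187) + l = ((-8214 + √(-4044 + (-296 - 1*483))) + 19187) - 4905 = ((-8214 + √(-4044 + (-296 - 483))) + 19187) - 4905 = ((-8214 + √(-4044 - 779)) + 19187) - 4905 = ((-8214 + √(-4823)) + 19187) - 4905 = ((-8214 + I*√4823) + 19187) - 4905 = (10973 + I*√4823) - 4905 = 6068 + I*√4823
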